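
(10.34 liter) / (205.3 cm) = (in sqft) 0.05421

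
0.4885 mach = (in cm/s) 1.663e+04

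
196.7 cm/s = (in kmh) 7.081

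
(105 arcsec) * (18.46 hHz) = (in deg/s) 53.84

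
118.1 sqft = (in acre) 0.002711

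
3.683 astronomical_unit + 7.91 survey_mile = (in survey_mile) 3.424e+08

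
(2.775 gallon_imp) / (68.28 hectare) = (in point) 5.237e-05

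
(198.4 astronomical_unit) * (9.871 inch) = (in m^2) 7.442e+12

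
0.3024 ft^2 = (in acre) 6.942e-06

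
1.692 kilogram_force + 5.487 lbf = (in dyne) 4.1e+06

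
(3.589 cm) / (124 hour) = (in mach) 2.361e-10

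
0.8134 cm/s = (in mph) 0.0182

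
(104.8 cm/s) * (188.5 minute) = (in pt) 3.36e+07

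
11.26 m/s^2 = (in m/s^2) 11.26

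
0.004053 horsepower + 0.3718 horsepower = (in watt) 280.3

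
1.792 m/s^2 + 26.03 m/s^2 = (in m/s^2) 27.82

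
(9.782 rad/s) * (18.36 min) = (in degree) 6.174e+05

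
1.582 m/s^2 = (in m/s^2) 1.582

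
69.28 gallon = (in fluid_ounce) 8868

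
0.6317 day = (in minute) 909.6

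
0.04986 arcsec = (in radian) 2.417e-07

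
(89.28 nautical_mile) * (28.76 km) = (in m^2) 4.755e+09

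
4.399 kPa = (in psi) 0.638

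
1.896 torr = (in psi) 0.03666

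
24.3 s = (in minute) 0.405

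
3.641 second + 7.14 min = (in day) 0.005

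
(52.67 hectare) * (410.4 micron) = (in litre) 2.162e+05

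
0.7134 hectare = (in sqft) 7.679e+04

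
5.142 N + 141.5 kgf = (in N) 1393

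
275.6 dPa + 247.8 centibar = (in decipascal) 2.478e+06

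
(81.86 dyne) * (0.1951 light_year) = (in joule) 1.511e+12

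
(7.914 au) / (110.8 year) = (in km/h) 1220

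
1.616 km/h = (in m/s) 0.4489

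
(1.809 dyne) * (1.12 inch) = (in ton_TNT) 1.23e-16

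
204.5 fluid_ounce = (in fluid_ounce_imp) 212.9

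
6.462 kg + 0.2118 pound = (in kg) 6.558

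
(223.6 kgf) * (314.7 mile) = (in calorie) 2.654e+08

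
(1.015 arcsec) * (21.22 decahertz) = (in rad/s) 0.001044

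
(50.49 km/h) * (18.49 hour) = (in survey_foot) 3.063e+06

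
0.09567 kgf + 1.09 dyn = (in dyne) 9.382e+04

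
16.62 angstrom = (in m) 1.662e-09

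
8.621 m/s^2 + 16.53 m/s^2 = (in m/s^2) 25.15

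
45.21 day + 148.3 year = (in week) 7739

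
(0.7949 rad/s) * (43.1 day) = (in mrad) 2.96e+09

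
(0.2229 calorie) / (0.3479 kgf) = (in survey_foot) 0.8968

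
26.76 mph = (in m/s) 11.96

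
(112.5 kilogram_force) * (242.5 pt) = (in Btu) 0.08946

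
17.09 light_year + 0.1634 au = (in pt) 4.583e+20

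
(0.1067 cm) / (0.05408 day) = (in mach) 6.707e-10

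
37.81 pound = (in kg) 17.15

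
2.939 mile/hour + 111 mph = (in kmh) 183.4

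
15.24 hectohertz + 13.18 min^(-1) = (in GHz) 1.524e-06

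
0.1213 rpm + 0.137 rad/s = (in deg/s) 8.577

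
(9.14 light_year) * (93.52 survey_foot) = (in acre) 6.091e+14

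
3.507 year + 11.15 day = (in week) 184.5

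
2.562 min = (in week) 0.0002542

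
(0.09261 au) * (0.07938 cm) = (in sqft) 1.184e+08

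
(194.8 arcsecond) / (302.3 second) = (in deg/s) 0.000179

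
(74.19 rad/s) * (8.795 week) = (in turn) 6.281e+07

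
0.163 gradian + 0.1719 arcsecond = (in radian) 0.002561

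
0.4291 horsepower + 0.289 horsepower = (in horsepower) 0.7181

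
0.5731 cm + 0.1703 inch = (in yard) 0.011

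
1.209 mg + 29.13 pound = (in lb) 29.13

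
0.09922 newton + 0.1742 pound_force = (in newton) 0.8741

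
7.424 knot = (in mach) 0.01122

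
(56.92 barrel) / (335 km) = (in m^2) 2.701e-05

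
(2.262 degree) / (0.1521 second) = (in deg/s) 14.87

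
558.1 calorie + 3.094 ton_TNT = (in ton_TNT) 3.094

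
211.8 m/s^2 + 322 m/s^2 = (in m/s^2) 533.8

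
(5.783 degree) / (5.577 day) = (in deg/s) 1.2e-05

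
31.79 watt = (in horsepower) 0.04263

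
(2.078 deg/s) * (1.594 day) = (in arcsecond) 1.03e+09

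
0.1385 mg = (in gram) 0.0001385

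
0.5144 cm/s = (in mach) 1.511e-05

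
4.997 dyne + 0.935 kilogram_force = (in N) 9.169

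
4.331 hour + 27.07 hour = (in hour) 31.4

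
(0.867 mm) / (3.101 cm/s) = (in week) 4.623e-08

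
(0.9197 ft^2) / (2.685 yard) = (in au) 2.326e-13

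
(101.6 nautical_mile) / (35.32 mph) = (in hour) 3.31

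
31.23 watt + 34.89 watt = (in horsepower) 0.08867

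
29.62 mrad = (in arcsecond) 6110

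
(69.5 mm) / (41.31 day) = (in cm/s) 1.947e-06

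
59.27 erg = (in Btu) 5.618e-09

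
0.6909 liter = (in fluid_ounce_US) 23.36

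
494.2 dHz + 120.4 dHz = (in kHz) 0.06146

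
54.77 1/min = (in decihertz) 9.128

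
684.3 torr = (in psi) 13.23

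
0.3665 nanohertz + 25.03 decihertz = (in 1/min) 150.2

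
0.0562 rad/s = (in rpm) 0.5367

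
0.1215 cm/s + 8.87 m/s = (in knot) 17.24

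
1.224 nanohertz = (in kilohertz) 1.224e-12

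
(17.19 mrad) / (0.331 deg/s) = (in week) 4.92e-06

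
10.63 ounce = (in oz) 10.63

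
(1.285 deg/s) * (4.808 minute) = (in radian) 6.47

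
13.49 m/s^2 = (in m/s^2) 13.49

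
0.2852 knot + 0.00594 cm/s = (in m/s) 0.1468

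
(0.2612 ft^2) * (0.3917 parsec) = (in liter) 2.933e+17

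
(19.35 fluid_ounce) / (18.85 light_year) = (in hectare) 3.209e-25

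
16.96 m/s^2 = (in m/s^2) 16.96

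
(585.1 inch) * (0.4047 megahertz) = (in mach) 1.766e+04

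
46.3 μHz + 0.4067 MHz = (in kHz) 406.7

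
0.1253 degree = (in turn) 0.0003481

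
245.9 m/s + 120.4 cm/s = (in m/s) 247.1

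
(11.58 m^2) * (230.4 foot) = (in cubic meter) 813.2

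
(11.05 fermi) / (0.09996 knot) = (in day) 2.487e-18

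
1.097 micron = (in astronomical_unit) 7.333e-18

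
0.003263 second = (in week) 5.395e-09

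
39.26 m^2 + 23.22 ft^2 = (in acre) 0.01023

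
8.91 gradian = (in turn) 0.02228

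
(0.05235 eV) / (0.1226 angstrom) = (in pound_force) 1.538e-10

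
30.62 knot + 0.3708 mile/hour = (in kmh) 57.3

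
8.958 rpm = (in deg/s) 53.75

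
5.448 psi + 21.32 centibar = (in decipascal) 5.888e+05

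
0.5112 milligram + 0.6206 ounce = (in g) 17.59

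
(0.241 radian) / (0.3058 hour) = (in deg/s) 0.01254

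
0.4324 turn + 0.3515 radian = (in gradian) 195.3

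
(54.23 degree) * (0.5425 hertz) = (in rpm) 4.903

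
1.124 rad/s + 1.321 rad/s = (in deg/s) 140.1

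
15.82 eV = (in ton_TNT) 6.058e-28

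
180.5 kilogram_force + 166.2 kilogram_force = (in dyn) 3.4e+08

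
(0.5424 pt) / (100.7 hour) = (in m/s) 5.278e-10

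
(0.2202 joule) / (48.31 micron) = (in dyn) 4.558e+08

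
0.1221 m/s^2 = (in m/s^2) 0.1221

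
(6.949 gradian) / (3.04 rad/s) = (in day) 4.156e-07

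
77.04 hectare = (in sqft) 8.293e+06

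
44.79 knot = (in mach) 0.06767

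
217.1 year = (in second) 6.846e+09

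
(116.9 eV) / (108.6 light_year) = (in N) 1.823e-35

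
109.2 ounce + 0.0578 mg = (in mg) 3.096e+06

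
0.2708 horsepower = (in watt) 201.9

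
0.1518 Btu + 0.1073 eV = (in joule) 160.2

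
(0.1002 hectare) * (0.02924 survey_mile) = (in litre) 4.715e+07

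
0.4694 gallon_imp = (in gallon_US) 0.5637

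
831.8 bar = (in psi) 1.206e+04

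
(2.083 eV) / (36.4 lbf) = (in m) 2.061e-21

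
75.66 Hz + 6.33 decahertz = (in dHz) 1390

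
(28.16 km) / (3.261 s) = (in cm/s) 8.635e+05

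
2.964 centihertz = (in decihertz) 0.2964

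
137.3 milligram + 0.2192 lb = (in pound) 0.2195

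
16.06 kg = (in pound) 35.41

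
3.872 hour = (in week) 0.02305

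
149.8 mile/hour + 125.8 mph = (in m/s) 123.2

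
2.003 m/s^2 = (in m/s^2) 2.003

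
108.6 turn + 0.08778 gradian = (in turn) 108.6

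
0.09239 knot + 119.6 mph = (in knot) 104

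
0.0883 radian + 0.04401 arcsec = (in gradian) 5.621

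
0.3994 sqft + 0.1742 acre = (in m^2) 705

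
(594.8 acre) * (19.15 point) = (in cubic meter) 1.626e+04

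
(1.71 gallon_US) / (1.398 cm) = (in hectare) 4.63e-05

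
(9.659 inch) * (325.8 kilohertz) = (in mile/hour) 1.788e+05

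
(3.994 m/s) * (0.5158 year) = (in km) 6.497e+04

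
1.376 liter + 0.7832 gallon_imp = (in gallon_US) 1.304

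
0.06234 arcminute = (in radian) 1.813e-05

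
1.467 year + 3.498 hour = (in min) 7.713e+05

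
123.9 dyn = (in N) 0.001239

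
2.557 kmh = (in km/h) 2.557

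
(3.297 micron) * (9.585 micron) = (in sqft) 3.402e-10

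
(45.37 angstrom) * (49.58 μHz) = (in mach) 6.606e-16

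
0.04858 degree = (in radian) 0.0008479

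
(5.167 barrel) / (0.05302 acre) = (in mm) 3.829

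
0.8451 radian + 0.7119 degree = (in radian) 0.8575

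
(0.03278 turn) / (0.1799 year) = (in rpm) 3.467e-07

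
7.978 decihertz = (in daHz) 0.07978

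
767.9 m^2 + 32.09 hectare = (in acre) 79.49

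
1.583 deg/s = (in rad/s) 0.02763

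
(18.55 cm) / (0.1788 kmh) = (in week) 6.175e-06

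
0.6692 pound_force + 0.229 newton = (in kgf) 0.3269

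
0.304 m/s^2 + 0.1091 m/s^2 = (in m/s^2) 0.4131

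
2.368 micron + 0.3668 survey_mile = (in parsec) 1.913e-14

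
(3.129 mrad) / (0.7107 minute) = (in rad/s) 7.338e-05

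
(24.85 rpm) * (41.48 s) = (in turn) 17.18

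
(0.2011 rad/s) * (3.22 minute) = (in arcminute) 1.336e+05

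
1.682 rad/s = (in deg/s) 96.37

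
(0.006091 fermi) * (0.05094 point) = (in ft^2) 1.178e-21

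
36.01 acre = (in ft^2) 1.569e+06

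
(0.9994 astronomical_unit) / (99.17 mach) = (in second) 4.428e+06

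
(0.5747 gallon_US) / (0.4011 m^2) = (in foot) 0.01779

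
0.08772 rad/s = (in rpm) 0.8377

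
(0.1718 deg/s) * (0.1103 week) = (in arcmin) 6.876e+05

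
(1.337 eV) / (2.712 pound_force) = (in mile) 1.103e-23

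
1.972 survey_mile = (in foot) 1.041e+04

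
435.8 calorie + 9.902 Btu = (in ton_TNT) 2.933e-06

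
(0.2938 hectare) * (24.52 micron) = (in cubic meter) 0.07204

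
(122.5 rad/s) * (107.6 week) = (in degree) 4.568e+11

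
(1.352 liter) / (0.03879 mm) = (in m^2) 34.85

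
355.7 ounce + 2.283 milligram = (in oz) 355.7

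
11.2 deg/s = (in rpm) 1.867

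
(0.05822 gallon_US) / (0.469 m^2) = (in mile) 2.92e-07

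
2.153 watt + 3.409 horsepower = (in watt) 2544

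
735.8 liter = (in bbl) 4.628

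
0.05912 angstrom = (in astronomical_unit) 3.952e-23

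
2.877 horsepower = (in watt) 2145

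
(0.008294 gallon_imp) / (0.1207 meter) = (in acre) 7.719e-08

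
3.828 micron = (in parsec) 1.241e-22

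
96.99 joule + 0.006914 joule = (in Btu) 0.09194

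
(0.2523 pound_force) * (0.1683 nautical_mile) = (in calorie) 83.61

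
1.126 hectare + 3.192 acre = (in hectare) 2.418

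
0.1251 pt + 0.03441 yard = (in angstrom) 3.151e+08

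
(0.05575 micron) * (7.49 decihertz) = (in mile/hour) 9.341e-08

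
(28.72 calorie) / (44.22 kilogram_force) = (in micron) 2.771e+05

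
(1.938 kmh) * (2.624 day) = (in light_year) 1.29e-11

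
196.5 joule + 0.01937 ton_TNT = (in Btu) 7.682e+04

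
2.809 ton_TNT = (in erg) 1.175e+17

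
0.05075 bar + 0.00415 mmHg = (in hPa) 50.76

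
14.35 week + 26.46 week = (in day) 285.7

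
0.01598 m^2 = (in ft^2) 0.172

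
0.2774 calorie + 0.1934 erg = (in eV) 7.244e+18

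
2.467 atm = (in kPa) 250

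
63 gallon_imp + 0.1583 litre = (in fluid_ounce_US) 9690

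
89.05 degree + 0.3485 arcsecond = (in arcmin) 5343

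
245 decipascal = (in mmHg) 0.1838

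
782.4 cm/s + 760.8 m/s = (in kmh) 2767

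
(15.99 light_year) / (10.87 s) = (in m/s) 1.392e+16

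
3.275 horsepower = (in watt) 2442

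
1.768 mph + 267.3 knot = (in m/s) 138.3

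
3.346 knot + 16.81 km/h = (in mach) 0.01877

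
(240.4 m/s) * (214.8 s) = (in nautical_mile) 27.88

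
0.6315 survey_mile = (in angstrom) 1.016e+13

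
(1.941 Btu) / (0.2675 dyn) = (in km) 7.656e+05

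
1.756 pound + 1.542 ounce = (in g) 840.2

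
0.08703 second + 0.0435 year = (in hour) 381.1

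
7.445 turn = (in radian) 46.78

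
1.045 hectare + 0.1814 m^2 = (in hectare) 1.045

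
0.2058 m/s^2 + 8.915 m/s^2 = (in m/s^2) 9.121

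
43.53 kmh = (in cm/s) 1209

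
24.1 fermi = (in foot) 7.907e-14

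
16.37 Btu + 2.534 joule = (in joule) 1.727e+04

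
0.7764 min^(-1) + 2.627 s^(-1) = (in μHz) 2.64e+06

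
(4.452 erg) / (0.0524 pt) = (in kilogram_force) 0.002456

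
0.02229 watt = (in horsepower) 2.989e-05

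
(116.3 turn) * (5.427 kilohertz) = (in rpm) 3.787e+07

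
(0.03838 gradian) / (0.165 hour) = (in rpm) 9.692e-06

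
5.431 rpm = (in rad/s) 0.5687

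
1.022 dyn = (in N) 1.022e-05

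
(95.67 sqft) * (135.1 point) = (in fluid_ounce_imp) 1.491e+04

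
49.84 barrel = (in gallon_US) 2093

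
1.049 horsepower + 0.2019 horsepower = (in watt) 932.8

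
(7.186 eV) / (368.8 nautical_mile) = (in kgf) 1.719e-25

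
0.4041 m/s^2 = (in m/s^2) 0.4041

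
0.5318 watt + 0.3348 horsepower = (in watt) 250.2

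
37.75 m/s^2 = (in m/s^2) 37.75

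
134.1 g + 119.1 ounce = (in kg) 3.511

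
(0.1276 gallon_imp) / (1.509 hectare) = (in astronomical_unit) 2.57e-19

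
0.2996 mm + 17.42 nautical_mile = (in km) 32.26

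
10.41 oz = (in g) 295.1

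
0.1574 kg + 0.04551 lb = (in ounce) 6.28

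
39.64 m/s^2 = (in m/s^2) 39.64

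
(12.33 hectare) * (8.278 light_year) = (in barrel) 6.074e+22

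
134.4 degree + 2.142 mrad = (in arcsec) 4.843e+05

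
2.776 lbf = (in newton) 12.35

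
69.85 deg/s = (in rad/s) 1.219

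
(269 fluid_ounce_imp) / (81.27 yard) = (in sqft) 0.001107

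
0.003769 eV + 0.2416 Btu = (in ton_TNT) 6.092e-08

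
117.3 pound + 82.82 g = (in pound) 117.5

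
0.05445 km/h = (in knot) 0.0294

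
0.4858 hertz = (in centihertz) 48.58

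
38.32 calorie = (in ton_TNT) 3.832e-08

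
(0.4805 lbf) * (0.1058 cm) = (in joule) 0.002261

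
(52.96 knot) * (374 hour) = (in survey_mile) 2.279e+04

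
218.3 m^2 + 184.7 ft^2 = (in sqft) 2534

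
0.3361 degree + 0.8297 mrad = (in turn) 0.001066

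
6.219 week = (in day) 43.53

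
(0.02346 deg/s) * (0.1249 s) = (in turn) 8.139e-06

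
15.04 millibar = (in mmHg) 11.28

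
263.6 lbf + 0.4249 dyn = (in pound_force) 263.6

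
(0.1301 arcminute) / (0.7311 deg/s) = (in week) 4.904e-09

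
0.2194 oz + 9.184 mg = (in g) 6.229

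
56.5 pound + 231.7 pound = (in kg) 130.7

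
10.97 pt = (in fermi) 3.87e+12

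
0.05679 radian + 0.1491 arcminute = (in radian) 0.05683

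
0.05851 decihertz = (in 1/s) 0.005851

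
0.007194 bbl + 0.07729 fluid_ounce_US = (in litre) 1.146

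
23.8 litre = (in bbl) 0.1497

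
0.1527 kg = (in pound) 0.3366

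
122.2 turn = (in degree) 4.399e+04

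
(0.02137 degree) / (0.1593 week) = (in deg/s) 2.218e-07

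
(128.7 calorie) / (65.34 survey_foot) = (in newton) 27.04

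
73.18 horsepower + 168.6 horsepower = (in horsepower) 241.8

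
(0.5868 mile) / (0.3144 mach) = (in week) 1.459e-05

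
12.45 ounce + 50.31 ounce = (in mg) 1.779e+06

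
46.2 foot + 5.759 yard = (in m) 19.35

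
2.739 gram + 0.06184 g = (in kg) 0.002801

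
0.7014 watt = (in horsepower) 0.0009406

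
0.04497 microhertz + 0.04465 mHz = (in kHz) 4.469e-08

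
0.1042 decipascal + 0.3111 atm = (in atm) 0.3111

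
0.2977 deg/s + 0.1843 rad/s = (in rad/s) 0.1895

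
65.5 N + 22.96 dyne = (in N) 65.5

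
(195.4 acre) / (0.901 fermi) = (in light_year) 9.277e+04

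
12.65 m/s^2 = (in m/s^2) 12.65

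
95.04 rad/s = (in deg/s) 5445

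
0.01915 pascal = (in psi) 2.777e-06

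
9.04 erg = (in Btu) 8.568e-10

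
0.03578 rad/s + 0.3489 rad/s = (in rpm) 3.673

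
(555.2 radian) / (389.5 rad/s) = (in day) 1.65e-05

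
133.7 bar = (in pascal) 1.337e+07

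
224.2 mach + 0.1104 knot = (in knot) 1.484e+05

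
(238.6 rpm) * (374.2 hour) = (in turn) 5.357e+06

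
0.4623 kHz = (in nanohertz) 4.623e+11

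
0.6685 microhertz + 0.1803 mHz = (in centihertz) 0.0181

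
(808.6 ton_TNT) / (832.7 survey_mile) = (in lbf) 5.675e+05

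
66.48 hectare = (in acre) 164.3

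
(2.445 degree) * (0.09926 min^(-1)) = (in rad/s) 7.06e-05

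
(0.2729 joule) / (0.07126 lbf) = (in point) 2440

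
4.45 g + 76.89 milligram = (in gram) 4.527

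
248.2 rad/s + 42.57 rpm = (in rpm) 2413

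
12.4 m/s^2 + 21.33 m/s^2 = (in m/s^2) 33.73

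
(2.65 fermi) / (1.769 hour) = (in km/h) 1.498e-18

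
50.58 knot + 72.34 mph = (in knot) 113.4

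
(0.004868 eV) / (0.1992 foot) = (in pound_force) 2.888e-21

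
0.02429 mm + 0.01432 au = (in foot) 7.028e+09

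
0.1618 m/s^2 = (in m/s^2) 0.1618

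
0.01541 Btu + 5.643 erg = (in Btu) 0.01541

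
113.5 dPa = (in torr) 0.08513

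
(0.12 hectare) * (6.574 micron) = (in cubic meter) 0.007889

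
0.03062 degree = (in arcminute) 1.837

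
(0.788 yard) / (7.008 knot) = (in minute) 0.003331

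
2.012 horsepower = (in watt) 1500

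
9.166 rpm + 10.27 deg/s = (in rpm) 10.88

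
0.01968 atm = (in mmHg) 14.96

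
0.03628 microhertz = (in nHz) 36.28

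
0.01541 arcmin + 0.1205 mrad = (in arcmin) 0.4297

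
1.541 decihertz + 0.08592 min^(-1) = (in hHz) 0.001555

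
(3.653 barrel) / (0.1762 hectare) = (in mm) 0.3296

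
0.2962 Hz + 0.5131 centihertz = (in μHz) 3.013e+05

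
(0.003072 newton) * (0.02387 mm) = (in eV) 4.577e+11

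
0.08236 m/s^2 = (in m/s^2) 0.08236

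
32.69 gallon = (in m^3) 0.1237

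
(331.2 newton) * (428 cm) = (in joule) 1418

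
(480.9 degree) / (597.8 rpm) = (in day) 1.552e-06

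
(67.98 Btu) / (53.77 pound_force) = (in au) 2.004e-09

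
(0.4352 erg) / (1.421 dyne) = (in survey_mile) 1.903e-06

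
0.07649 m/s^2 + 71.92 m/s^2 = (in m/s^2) 72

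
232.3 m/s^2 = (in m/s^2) 232.3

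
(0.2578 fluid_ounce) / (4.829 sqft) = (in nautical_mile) 9.176e-09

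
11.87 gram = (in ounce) 0.4187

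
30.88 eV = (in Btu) 4.689e-21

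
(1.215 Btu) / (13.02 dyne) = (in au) 6.581e-05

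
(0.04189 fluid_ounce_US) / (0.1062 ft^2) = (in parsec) 4.069e-21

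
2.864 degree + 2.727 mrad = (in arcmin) 181.2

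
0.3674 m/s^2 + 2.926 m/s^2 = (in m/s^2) 3.293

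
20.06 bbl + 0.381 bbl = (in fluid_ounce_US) 1.099e+05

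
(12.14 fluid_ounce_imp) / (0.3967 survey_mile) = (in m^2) 5.403e-07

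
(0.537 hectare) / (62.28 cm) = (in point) 2.444e+07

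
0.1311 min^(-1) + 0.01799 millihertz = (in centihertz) 0.2203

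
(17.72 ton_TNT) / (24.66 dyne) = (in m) 3.007e+14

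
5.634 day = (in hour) 135.2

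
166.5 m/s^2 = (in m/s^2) 166.5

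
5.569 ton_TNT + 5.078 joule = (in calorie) 5.569e+09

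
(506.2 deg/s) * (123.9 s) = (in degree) 6.272e+04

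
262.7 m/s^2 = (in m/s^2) 262.7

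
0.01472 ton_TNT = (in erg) 6.159e+14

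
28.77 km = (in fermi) 2.877e+19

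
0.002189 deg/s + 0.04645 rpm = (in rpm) 0.04681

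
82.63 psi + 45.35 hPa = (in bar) 5.742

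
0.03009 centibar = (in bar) 0.0003009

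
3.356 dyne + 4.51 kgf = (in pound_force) 9.943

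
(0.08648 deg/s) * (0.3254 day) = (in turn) 6.754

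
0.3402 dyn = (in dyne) 0.3402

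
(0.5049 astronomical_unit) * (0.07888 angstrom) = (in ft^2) 6.413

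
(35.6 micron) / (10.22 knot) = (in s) 6.771e-06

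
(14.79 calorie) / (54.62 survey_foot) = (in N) 3.717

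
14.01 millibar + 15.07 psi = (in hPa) 1053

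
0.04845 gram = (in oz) 0.001709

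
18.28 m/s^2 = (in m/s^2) 18.28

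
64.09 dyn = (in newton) 0.0006409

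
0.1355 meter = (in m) 0.1355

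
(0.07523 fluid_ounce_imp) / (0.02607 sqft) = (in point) 2.502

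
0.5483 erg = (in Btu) 5.197e-11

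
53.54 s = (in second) 53.54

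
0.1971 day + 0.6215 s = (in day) 0.1971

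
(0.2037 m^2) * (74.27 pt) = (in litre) 5.337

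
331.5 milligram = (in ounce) 0.01169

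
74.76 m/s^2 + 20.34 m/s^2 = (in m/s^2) 95.1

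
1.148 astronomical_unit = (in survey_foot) 5.634e+11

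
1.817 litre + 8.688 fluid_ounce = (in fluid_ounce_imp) 72.99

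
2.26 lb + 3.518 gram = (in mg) 1.029e+06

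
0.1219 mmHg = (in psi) 0.002357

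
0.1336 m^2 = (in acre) 3.301e-05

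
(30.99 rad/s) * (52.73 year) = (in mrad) 5.153e+13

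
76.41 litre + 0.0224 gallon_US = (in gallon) 20.21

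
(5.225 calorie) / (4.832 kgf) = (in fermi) 4.613e+14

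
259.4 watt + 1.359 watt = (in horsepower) 0.3497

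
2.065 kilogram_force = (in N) 20.25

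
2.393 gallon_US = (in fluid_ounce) 306.3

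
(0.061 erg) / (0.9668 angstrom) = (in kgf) 6.434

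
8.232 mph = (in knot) 7.153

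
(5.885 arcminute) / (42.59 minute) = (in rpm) 6.397e-06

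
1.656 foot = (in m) 0.5047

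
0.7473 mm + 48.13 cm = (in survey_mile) 0.0002995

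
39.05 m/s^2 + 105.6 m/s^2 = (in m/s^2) 144.6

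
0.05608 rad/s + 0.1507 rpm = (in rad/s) 0.07186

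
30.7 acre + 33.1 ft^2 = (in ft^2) 1.337e+06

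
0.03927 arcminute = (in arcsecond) 2.356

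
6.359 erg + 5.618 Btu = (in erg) 5.927e+10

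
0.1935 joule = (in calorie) 0.04625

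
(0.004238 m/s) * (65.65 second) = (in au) 1.86e-12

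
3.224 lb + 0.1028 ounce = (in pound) 3.23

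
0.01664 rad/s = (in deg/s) 0.9534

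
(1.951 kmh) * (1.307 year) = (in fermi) 2.234e+22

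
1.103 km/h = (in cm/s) 30.64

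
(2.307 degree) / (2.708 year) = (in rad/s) 4.715e-10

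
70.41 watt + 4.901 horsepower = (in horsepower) 4.995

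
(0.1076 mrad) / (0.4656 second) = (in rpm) 0.002207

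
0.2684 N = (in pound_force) 0.06034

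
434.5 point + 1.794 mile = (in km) 2.887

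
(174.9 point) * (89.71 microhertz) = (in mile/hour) 1.238e-05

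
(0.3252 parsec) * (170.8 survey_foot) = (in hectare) 5.224e+13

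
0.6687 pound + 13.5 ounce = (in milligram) 6.86e+05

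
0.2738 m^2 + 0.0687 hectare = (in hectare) 0.06873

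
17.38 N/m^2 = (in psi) 0.002521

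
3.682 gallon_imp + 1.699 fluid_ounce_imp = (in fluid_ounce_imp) 590.8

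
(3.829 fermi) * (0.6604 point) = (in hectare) 8.921e-23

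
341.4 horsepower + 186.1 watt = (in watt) 2.548e+05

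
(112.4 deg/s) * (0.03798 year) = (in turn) 3.74e+05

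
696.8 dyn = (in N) 0.006968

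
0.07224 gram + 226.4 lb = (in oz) 3622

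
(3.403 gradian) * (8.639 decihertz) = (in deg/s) 2.646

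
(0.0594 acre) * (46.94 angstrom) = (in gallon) 0.0002981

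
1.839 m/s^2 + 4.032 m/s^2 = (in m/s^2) 5.871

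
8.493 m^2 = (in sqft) 91.42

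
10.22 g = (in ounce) 0.3605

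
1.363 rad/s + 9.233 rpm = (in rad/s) 2.33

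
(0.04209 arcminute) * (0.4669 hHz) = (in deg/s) 0.03275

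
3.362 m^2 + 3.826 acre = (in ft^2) 1.667e+05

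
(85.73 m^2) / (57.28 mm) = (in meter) 1497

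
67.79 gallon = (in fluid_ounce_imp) 9032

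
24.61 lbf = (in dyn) 1.095e+07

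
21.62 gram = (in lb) 0.04766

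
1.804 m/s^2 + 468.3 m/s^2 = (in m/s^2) 470.1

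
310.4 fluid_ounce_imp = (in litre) 8.819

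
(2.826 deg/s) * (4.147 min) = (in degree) 703.2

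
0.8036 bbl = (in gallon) 33.75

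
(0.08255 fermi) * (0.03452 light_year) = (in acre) 6.662e-06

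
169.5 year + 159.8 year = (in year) 329.3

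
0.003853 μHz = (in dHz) 3.853e-08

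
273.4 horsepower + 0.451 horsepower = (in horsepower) 273.9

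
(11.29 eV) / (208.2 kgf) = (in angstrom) 8.859e-12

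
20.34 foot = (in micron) 6.2e+06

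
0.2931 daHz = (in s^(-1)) 2.931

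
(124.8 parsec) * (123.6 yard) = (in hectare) 4.352e+16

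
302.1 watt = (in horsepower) 0.4051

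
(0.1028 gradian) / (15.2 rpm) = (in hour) 2.818e-07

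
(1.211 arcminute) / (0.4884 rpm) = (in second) 0.006888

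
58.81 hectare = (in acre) 145.3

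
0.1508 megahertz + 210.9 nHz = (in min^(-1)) 9.048e+06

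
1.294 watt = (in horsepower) 0.001735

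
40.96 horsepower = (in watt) 3.054e+04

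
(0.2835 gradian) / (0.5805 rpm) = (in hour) 2.035e-05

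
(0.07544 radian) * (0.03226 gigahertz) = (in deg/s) 1.394e+08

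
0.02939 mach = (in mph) 22.39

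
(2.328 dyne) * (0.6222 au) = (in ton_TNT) 0.0005179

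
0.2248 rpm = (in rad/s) 0.02354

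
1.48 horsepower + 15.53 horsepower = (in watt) 1.268e+04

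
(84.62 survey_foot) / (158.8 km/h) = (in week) 9.668e-07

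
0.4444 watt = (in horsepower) 0.000596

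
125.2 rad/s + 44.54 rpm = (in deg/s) 7441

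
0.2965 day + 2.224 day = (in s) 2.178e+05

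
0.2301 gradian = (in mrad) 3.614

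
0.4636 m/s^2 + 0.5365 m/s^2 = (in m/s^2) 1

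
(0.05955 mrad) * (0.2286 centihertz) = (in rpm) 1.3e-06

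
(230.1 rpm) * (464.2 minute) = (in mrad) 6.711e+08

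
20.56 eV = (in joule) 3.294e-18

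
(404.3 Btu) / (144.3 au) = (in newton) 1.976e-08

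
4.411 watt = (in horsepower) 0.005915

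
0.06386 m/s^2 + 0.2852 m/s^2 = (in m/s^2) 0.3491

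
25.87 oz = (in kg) 0.7334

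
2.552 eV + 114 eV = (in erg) 1.867e-10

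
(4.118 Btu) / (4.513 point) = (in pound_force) 6.135e+05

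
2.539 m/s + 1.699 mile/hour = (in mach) 0.009687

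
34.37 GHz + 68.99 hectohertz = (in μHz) 3.437e+16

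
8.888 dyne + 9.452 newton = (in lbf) 2.125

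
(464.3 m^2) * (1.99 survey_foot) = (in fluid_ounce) 9.523e+06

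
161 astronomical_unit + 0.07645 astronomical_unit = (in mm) 2.41e+16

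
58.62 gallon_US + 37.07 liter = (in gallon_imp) 56.97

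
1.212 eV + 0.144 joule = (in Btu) 0.0001365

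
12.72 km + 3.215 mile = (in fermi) 1.789e+19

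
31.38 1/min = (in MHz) 5.23e-07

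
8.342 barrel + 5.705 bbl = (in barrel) 14.05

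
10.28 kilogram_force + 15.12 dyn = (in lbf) 22.66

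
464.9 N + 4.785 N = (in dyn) 4.697e+07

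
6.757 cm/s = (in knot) 0.1313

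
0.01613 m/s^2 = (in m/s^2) 0.01613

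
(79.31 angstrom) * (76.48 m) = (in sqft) 6.529e-06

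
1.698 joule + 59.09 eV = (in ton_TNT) 4.058e-10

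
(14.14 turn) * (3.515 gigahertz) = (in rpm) 2.982e+12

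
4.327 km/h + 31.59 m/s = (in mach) 0.09631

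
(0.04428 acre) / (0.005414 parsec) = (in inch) 4.223e-11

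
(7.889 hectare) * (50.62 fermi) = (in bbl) 2.512e-08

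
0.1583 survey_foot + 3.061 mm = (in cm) 5.131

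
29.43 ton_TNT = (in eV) 7.685e+29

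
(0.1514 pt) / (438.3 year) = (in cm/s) 3.864e-13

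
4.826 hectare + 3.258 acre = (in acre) 15.18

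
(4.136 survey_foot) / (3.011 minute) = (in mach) 2.049e-05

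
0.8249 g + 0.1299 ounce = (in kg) 0.004508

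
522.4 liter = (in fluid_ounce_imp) 1.839e+04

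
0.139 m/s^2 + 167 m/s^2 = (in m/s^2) 167.1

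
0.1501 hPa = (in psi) 0.002177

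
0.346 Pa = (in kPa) 0.000346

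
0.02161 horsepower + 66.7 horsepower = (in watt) 4.975e+04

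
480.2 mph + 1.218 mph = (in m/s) 215.2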